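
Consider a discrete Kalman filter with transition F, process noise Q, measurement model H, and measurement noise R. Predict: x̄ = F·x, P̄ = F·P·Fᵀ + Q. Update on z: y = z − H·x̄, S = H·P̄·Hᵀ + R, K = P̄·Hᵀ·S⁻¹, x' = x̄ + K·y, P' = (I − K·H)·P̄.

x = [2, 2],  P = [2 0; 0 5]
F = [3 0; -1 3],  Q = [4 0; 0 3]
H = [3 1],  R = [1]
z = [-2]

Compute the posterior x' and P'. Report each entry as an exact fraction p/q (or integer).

x' = [-54/71, 28/71]
P' = [362/71 -1066/71; -1066/71 9626/213]

x̄ = F·x = [6, 4]
P̄ = F·P·Fᵀ + Q = [22 -6; -6 50]
y = z − H·x̄ = [-24]
S = H·P̄·Hᵀ + R = [213]
K = P̄·Hᵀ·S⁻¹ = [20/71; 32/213]
x' = x̄ + K·y = [-54/71, 28/71]
P' = (I − K·H)·P̄ = [362/71 -1066/71; -1066/71 9626/213]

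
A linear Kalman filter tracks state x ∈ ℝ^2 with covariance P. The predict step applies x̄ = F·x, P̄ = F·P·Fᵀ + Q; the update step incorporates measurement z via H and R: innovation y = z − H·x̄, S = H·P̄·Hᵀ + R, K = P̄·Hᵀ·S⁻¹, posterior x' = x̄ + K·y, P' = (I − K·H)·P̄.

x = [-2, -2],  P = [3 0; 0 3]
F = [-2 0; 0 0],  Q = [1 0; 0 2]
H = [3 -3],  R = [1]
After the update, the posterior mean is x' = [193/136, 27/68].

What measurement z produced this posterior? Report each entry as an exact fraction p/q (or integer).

z = [3]

x̄ = F·x = [4, 0]
P̄ = F·P·Fᵀ + Q = [13 0; 0 2]
S = H·P̄·Hᵀ + R = [136]
K = P̄·Hᵀ·S⁻¹ = [39/136; -3/68]
x' − x̄ = [-351/136, 27/68] = K·y
y = (KᵀK)⁻¹·Kᵀ·(x' − x̄) = [-9]
z = y + H·x̄ = [-9] + [12] = [3]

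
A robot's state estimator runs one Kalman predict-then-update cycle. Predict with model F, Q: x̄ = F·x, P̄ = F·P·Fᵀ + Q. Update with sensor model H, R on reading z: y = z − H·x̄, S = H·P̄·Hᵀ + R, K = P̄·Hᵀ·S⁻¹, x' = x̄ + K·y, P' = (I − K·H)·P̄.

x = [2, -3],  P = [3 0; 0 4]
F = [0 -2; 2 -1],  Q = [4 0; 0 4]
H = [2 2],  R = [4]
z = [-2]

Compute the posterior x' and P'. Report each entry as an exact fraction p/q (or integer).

x̄ = F·x = [6, 7]
P̄ = F·P·Fᵀ + Q = [20 8; 8 20]
y = z − H·x̄ = [-28]
S = H·P̄·Hᵀ + R = [228]
K = P̄·Hᵀ·S⁻¹ = [14/57; 14/57]
x' = x̄ + K·y = [-50/57, 7/57]
P' = (I − K·H)·P̄ = [356/57 -328/57; -328/57 356/57]

x' = [-50/57, 7/57]
P' = [356/57 -328/57; -328/57 356/57]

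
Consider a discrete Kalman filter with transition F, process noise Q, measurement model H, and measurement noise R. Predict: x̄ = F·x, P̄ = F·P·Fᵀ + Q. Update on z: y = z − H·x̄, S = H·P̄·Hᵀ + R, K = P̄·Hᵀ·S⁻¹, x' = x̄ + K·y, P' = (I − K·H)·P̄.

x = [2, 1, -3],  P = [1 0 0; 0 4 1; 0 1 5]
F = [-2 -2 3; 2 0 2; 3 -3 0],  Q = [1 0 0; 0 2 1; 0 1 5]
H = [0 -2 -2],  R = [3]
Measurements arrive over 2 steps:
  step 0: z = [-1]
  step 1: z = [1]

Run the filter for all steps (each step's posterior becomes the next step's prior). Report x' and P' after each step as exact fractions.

step 0: x' = [-4787/315, -76/35, 281/105], P' = [13166/315 398/35 -1163/105; 398/35 586/35 -577/35; -1163/105 -577/35 594/35]
step 1: x' = [35426421/1144589, 553466/1144589, -1185879/1144589], P' = [890821587/1144589 720234/1144589 -879648/1144589; 720234/1144589 2550550/1144589 -2206123/1144589; -879648/1144589 -2206123/1144589 2719429/1144589]

step 0: x̄ = F·x = [-15, -2, 3]
step 0: P̄ = F·P·Fᵀ + Q = [54 22 9; 22 26 1; 9 1 50]
step 0: y = z − H·x̄ = [1]
step 0: S = H·P̄·Hᵀ + R = [315]
step 0: K = P̄·Hᵀ·S⁻¹ = [-62/315; -6/35; -34/105]
step 0: x' = x̄ + K·y = [-4787/315, -76/35, 281/105]
step 0: P' = (I − K·H)·P̄ = [13166/315 398/35 -1163/105; 398/35 586/35 -577/35; -1163/105 -577/35 594/35]
step 1: x̄ = F·x = [13471/315, -7888/315, -4103/105]
step 1: P̄ = F·P·Fᵀ + Q = [255029/315 -21122/315 -10672/105; -21122/315 46766/315 22681/105; -10672/105 22681/105 11451/35]
step 1: y = z − H·x̄ = [-40079/315]
step 1: S = H·P̄·Hᵀ + R = [1144589/315]
step 1: K = P̄·Hᵀ·S⁻¹ = [106276/1144589; -229618/1144589; -342204/1144589]
step 1: x' = x̄ + K·y = [35426421/1144589, 553466/1144589, -1185879/1144589]
step 1: P' = (I − K·H)·P̄ = [890821587/1144589 720234/1144589 -879648/1144589; 720234/1144589 2550550/1144589 -2206123/1144589; -879648/1144589 -2206123/1144589 2719429/1144589]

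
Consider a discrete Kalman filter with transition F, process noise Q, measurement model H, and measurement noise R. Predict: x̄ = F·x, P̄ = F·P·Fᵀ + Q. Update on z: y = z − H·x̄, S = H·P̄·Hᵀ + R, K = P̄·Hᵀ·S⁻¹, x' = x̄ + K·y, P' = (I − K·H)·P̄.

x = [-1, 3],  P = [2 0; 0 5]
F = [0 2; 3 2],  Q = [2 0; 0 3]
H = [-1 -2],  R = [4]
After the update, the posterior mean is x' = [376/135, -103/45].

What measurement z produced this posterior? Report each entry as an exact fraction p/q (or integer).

z = [2]

x̄ = F·x = [6, 3]
P̄ = F·P·Fᵀ + Q = [22 20; 20 41]
S = H·P̄·Hᵀ + R = [270]
K = P̄·Hᵀ·S⁻¹ = [-31/135; -17/45]
x' − x̄ = [-434/135, -238/45] = K·y
y = (KᵀK)⁻¹·Kᵀ·(x' − x̄) = [14]
z = y + H·x̄ = [14] + [-12] = [2]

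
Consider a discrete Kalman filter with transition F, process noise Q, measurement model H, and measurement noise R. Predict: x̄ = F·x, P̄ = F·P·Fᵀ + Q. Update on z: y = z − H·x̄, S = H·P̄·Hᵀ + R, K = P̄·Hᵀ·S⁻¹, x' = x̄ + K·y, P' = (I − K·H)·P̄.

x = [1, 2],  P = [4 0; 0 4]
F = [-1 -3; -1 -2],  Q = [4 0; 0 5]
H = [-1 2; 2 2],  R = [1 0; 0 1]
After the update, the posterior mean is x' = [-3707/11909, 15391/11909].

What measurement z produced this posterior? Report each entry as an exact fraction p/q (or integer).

z = [3, 2]

x̄ = F·x = [-7, -5]
P̄ = F·P·Fᵀ + Q = [44 28; 28 25]
S = H·P̄·Hᵀ + R = [33 68; 68 501]
K = P̄·Hᵀ·S⁻¹ = [-3780/11909 3936/11909; 3814/11909 2002/11909]
x' − x̄ = [79656/11909, 74936/11909] = K·y
y = (KᵀK)⁻¹·Kᵀ·(x' − x̄) = [6, 26]
z = y + H·x̄ = [6, 26] + [-3, -24] = [3, 2]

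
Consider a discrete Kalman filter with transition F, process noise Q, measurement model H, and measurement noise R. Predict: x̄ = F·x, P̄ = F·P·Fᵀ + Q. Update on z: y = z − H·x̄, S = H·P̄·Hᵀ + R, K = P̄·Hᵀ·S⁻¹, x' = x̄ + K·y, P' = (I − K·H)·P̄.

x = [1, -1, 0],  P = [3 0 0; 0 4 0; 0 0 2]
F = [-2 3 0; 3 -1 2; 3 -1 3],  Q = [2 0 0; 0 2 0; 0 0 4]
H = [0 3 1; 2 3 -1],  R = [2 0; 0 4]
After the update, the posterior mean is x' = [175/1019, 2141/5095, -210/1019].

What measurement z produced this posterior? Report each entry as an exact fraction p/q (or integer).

x̄ = F·x = [-5, 4, 4]
P̄ = F·P·Fᵀ + Q = [50 -30 -30; -30 41 43; -30 43 53]
S = H·P̄·Hᵀ + R = [682 76; 76 128]
K = P̄·Hᵀ·S⁻¹ = [-230/1019 455/1019; 1233/5095 64/5095; 276/1019 -73/2038]
x' − x̄ = [5270/1019, -18239/5095, -4286/1019] = K·y
y = (KᵀK)⁻¹·Kᵀ·(x' − x̄) = [-15, 4]
z = y + H·x̄ = [-15, 4] + [16, -2] = [1, 2]

z = [1, 2]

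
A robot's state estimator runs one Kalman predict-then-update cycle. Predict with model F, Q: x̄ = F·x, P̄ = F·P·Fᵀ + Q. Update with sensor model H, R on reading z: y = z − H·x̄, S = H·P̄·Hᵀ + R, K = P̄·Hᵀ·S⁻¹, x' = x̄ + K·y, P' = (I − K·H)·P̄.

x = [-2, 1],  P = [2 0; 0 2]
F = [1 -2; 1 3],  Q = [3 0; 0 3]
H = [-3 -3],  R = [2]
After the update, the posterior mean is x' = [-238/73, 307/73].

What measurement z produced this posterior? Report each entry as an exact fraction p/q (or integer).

x̄ = F·x = [-4, 1]
P̄ = F·P·Fᵀ + Q = [13 -10; -10 23]
S = H·P̄·Hᵀ + R = [146]
K = P̄·Hᵀ·S⁻¹ = [-9/146; -39/146]
x' − x̄ = [54/73, 234/73] = K·y
y = (KᵀK)⁻¹·Kᵀ·(x' − x̄) = [-12]
z = y + H·x̄ = [-12] + [9] = [-3]

z = [-3]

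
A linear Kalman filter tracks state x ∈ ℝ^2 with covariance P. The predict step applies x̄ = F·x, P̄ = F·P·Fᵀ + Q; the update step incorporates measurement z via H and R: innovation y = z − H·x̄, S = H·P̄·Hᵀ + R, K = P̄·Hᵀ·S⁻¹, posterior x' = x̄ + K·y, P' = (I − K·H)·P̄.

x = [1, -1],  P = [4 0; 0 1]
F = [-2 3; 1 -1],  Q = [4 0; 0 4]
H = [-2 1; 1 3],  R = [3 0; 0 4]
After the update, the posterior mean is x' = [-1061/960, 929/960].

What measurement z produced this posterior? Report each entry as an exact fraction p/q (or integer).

x̄ = F·x = [-5, 2]
P̄ = F·P·Fᵀ + Q = [29 -11; -11 9]
S = H·P̄·Hᵀ + R = [172 24; 24 48]
K = P̄·Hᵀ·S⁻¹ = [-67/160 121/960; 23/160 251/960]
x' − x̄ = [3739/960, -991/960] = K·y
y = (KᵀK)⁻¹·Kᵀ·(x' − x̄) = [-9, 1]
z = y + H·x̄ = [-9, 1] + [12, 1] = [3, 2]

z = [3, 2]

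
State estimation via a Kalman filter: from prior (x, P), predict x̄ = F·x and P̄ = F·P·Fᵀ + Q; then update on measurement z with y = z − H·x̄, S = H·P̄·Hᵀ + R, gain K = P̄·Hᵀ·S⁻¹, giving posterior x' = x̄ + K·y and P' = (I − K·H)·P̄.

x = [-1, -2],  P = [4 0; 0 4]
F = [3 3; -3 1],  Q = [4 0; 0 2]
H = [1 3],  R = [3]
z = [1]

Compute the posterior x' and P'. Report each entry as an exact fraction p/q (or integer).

x̄ = F·x = [-9, 1]
P̄ = F·P·Fᵀ + Q = [76 -24; -24 42]
y = z − H·x̄ = [7]
S = H·P̄·Hᵀ + R = [313]
K = P̄·Hᵀ·S⁻¹ = [4/313; 102/313]
x' = x̄ + K·y = [-2789/313, 1027/313]
P' = (I − K·H)·P̄ = [23772/313 -7920/313; -7920/313 2742/313]

x' = [-2789/313, 1027/313]
P' = [23772/313 -7920/313; -7920/313 2742/313]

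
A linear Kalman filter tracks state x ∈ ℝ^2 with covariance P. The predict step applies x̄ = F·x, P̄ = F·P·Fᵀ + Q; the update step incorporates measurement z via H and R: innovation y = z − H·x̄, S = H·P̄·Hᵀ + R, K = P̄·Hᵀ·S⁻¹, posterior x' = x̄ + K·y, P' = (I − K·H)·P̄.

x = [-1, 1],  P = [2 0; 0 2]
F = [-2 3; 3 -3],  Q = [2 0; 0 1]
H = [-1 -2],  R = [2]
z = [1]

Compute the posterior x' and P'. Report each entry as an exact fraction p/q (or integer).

x' = [49/29, -42/29]
P' = [300/29 -166/29; -166/29 105/29]

x̄ = F·x = [5, -6]
P̄ = F·P·Fᵀ + Q = [28 -30; -30 37]
y = z − H·x̄ = [-6]
S = H·P̄·Hᵀ + R = [58]
K = P̄·Hᵀ·S⁻¹ = [16/29; -22/29]
x' = x̄ + K·y = [49/29, -42/29]
P' = (I − K·H)·P̄ = [300/29 -166/29; -166/29 105/29]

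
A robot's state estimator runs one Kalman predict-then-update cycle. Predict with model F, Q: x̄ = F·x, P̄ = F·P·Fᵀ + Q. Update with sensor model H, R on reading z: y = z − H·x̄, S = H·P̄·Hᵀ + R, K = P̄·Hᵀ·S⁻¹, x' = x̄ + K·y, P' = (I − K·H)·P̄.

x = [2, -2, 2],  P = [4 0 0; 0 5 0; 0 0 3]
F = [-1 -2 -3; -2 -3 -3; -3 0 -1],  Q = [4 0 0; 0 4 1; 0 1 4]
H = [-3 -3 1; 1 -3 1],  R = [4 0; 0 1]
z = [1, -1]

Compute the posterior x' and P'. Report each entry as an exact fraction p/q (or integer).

x' = [-12107/21250, -40781/21250, -66797/10625]
P' = [6453/21250 1699/21250 1838/10625; 1699/21250 83567/21250 122529/10625; 1838/10625 122529/10625 367721/10625]

x̄ = F·x = [-4, -4, -8]
P̄ = F·P·Fᵀ + Q = [55 65 21; 65 92 34; 21 34 43]
y = z − H·x̄ = [-15, -1]
S = H·P̄·Hᵀ + R = [2210 850; 850 375]
K = P̄·Hᵀ·S⁻¹ = [-1039/4250 148/625; -537/4250 -116/625; -269/2125 116/625]
x' = x̄ + K·y = [-12107/21250, -40781/21250, -66797/10625]
P' = (I − K·H)·P̄ = [6453/21250 1699/21250 1838/10625; 1699/21250 83567/21250 122529/10625; 1838/10625 122529/10625 367721/10625]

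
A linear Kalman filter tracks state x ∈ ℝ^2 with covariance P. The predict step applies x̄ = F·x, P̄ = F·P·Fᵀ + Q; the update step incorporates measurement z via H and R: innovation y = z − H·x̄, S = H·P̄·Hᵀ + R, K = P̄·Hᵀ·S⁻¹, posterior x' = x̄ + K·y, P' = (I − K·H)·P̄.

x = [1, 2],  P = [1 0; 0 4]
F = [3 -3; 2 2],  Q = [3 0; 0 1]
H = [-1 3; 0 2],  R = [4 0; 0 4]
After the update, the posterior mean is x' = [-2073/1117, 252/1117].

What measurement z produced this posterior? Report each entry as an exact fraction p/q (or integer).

x̄ = F·x = [-3, 6]
P̄ = F·P·Fᵀ + Q = [48 -18; -18 21]
S = H·P̄·Hᵀ + R = [349 162; 162 88]
K = P̄·Hᵀ·S⁻¹ = [-786/1117 990/1117; 81/1117 384/1117]
x' − x̄ = [1278/1117, -6450/1117] = K·y
y = (KᵀK)⁻¹·Kᵀ·(x' − x̄) = [-18, -13]
z = y + H·x̄ = [-18, -13] + [21, 12] = [3, -1]

z = [3, -1]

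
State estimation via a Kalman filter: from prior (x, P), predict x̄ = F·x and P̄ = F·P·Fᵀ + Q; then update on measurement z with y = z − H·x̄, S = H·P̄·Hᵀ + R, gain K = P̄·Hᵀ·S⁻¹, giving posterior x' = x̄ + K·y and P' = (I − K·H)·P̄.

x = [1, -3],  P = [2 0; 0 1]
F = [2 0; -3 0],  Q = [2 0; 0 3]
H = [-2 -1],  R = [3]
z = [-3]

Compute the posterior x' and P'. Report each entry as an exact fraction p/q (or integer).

x̄ = F·x = [2, -3]
P̄ = F·P·Fᵀ + Q = [10 -12; -12 21]
y = z − H·x̄ = [-2]
S = H·P̄·Hᵀ + R = [16]
K = P̄·Hᵀ·S⁻¹ = [-1/2; 3/16]
x' = x̄ + K·y = [3, -27/8]
P' = (I − K·H)·P̄ = [6 -21/2; -21/2 327/16]

x' = [3, -27/8]
P' = [6 -21/2; -21/2 327/16]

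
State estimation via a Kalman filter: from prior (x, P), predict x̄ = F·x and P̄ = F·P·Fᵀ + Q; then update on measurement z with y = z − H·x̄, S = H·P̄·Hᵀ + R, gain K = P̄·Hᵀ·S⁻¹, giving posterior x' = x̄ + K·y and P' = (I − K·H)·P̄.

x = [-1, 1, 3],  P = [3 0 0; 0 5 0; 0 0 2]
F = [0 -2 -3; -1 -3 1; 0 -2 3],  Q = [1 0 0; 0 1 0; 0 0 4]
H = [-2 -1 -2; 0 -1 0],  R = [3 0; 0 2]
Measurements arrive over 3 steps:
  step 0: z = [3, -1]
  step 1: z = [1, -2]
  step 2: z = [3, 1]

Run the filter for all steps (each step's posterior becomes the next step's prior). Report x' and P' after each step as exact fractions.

step 0: x̄ = F·x = [-11, 1, 7]
step 0: P̄ = F·P·Fᵀ + Q = [39 24 2; 24 51 36; 2 36 42]
step 0: y = z − H·x̄ = [-4, 0]
step 0: S = H·P̄·Hᵀ + R = [634 171; 171 53]
step 0: K = P̄·Hᵀ·S⁻¹ = [-1514/4361 2910/4361; -342/4361 -3093/4361; -416/4361 -1620/4361]
step 0: x' = x̄ + K·y = [-41915/4361, 5729/4361, 32191/4361]
step 0: P' = (I − K·H)·P̄ = [79435/4361 -5820/4361 -74254/4361; -5820/4361 6186/4361 3240/4361; -74254/4361 3240/4361 73258/4361]
step 1: x̄ = F·x = [-15433/623, 56919/4361, 85115/4361]
step 1: P̄ = F·P·Fᵀ + Q = [14843/89 -56340/623 -90654/623; -56340/623 306876/4361 432372/4361; -90654/623 432372/4361 662630/4361]
step 1: y = z − H·x̄ = [15448/4361, 48197/4361]
step 1: S = H·P̄·Hᵀ + R = [955051/4361 382860/4361; 382860/4361 315598/4361]
step 1: K = P̄·Hᵀ·S⁻¹ = [-9752002/17751709 34013430/17751709; -382860/17751709 -16796658/17751709; 1304276/17751709 -25902246/17751709]
step 1: x' = x̄ + K·y = [-98380765/17751709, 44702265/17751709, 64818761/17751709]
step 1: P' = (I − K·H)·P̄ = [351784787/17751709 -68026860/17751709 -303143354/17751709; -68026860/17751709 33593316/17751709 51804492/17751709; -303143354/17751709 51804492/17751709 275284694/17751709]
step 2: x̄ = F·x = [-283860813/17751709, 29092731/17751709, 105051753/17751709]
step 2: P̄ = F·P·Fᵀ + Q = [3251341123/17751709 -1307146524/17751709 -2343188982/17751709; -1307146524/17751709 834459630/17751709 1230940908/17751709; -2343188982/17751709 1230940908/17751709 2061288442/17751709]
step 2: y = z − H·x̄ = [-275270262/17751709, 46844440/17751709]
step 2: S = H·P̄·Hᵀ + R = [3087898697/17751709 682048398/17751709; 682048398/17751709 869963048/17751709]
step 2: K = P̄·Hᵀ·S⁻¹ = [-18793762726/31281040957 61734989592/31281040957; -341024199/31281040957 -59474183217/62562081914; 3649990490/31281040957 -47122211937/31281040957]
step 2: x' = x̄ + K·y = [-45863567961/31281040957, -21918603615/31281040957, 4167526629/31281040957]
step 2: P' = (I − K·H)·P̄ = [644426273855/31281040957 -123469979184/31281040957 -554500640174/31281040957; -123469979184/31281040957 59474183217/31281040957 94244423874/31281040957; -554500640174/31281040957 94244423874/31281040957 501903442502/31281040957]

step 0: x' = [-41915/4361, 5729/4361, 32191/4361], P' = [79435/4361 -5820/4361 -74254/4361; -5820/4361 6186/4361 3240/4361; -74254/4361 3240/4361 73258/4361]
step 1: x' = [-98380765/17751709, 44702265/17751709, 64818761/17751709], P' = [351784787/17751709 -68026860/17751709 -303143354/17751709; -68026860/17751709 33593316/17751709 51804492/17751709; -303143354/17751709 51804492/17751709 275284694/17751709]
step 2: x' = [-45863567961/31281040957, -21918603615/31281040957, 4167526629/31281040957], P' = [644426273855/31281040957 -123469979184/31281040957 -554500640174/31281040957; -123469979184/31281040957 59474183217/31281040957 94244423874/31281040957; -554500640174/31281040957 94244423874/31281040957 501903442502/31281040957]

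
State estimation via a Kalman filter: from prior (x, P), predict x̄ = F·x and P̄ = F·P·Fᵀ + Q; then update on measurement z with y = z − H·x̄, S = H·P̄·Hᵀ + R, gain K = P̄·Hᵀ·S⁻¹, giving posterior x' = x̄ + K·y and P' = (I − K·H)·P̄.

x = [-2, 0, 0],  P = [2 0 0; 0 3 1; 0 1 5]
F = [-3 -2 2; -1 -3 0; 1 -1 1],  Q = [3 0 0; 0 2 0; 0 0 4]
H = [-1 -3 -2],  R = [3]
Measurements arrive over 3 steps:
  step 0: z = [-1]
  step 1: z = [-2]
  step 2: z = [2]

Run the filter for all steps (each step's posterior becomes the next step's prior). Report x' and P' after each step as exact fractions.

step 0: x' = [23/5, 277/555, -468/185], P' = [114/5 -29/5 -12/5; -29/5 3044/555 -926/185; -12/5 -926/185 1632/185]
step 1: x' = [-1806549/203549, -121965/814196, 4579433/814196], P' = [27574733/203549 483069/203549 -14421361/203549; 483069/203549 1198093/814196 -2567001/814196; -14421361/203549 -2567001/814196 32826989/814196]
step 2: x' = [627234359/1612973103, -511174792/537657701, 398914508/1612973103], P' = [396956398444/4838919309 1019284618/1612973103 -198637580021/4838919309; 1019284618/1612973103 767425303/537657701 -3561726563/1612973103; -198637580021/4838919309 -3561726563/1612973103 114954233851/4838919309]

step 0: x̄ = F·x = [6, 2, -2]
step 0: P̄ = F·P·Fᵀ + Q = [45 18 6; 18 31 4; 6 4 12]
step 0: y = z − H·x̄ = [7]
step 0: S = H·P̄·Hᵀ + R = [555]
step 0: K = P̄·Hᵀ·S⁻¹ = [-1/5; -119/555; -14/185]
step 0: x' = x̄ + K·y = [23/5, 277/555, -468/185]
step 0: P' = (I − K·H)·P̄ = [114/5 -29/5 -12/5; -29/5 3044/555 -926/185; -12/5 -926/185 1632/185]
step 1: x̄ = F·x = [-11021/555, -1128/185, 872/555]
step 1: P̄ = F·P·Fᵀ + Q = [146891/555 13383/185 -12857/555; 13383/185 7282/185 4194/185; -12857/555 4194/185 32144/555]
step 1: y = z − H·x̄ = [-20539/555]
step 1: S = H·P̄·Hᵀ + R = [814196/555]
step 1: K = P̄·Hᵀ·S⁻¹ = [-60406/203549; -130851/814196; -89177/814196]
step 1: x' = x̄ + K·y = [-1806549/203549, -121965/814196, 4579433/814196]
step 1: P' = (I − K·H)·P̄ = [27574733/203549 483069/203549 -14421361/203549; 483069/203549 1198093/814196 -2567001/814196; -14421361/203549 -2567001/814196 32826989/814196]
step 2: x̄ = F·x = [7770346/203549, 7592091/814196, -1262399/407098]
step 2: P̄ = F·P·Fᵀ + Q = [466795488/203549 122528321/203549 -48240227/203549; 122528321/203549 134303817/814196 -22591379/407098; -48240227/203549 -22591379/407098 8369840/203549]
step 2: y = z − H·x̄ = [50436453/814196]
step 2: S = H·P̄·Hᵀ + R = [4838919309/814196]
step 2: K = P̄·Hᵀ·S⁻¹ = [-2951599988/4838919309; -267553073/1612973103; 261550462/4838919309]
step 2: x' = x̄ + K·y = [627234359/1612973103, -511174792/537657701, 398914508/1612973103]
step 2: P' = (I − K·H)·P̄ = [396956398444/4838919309 1019284618/1612973103 -198637580021/4838919309; 1019284618/1612973103 767425303/537657701 -3561726563/1612973103; -198637580021/4838919309 -3561726563/1612973103 114954233851/4838919309]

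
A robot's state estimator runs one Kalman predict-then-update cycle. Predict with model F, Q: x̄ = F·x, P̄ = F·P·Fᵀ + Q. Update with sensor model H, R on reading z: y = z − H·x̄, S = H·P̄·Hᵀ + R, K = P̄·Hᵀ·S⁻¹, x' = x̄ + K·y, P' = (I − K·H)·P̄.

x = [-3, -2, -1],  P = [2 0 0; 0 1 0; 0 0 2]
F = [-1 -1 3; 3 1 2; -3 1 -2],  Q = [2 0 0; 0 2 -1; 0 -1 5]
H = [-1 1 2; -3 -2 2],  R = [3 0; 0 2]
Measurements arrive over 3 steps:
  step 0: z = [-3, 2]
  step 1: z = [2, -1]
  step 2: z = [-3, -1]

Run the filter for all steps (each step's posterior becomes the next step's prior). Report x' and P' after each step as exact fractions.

step 0: x̄ = F·x = [2, -13, 9]
step 0: P̄ = F·P·Fᵀ + Q = [23 5 -7; 5 29 -26; -7 -26 32]
step 0: y = z − H·x̄ = [-6, -36]
step 0: S = H·P̄·Hᵀ + R = [97 242; 242 805]
step 0: K = P̄·Hᵀ·S⁻¹ = [-3254/19521 -1277/19521; 2570/6507 -1783/6507; 3071/19521 2399/19521]
step 0: x' = x̄ + K·y = [34846/6507, -11941/2169, 23633/6507]
step 0: P' = (I − K·H)·P̄ = [226094/19521 -51044/6507 184732/19521; -51044/6507 12596/2169 -40561/6507; 184732/19521 -40561/6507 157814/19521]
step 1: x̄ = F·x = [71876/6507, 115981/6507, -187627/6507]
step 1: P̄ = F·P·Fᵀ + Q = [1114268/19521 1939207/19521 -2589769/19521; 1939207/19521 3629768/19521 -4789043/19521; -2589769/19521 -4789043/19521 6499379/19521]
step 1: y = z − H·x̄ = [114721/2169, 816337/6507]
step 1: S = H·P̄·Hᵀ + R = [2013845/2169 16812605/6507; 16812605/6507 143244098/19521]
step 1: K = P̄·Hᵀ·S⁻¹ = [28967626/892534755 -5831151/59502317; 131546039/535520853 -43671956/178506951; 838522327/2677604265 18133033/178506951]
step 1: x' = x̄ + K·y = [59686237/127504965, 9449666/76502979, 180848989/382514895]
step 1: P' = (I − K·H)·P̄ = [614809698/297511585 -228468052/178506951 1536836116/892534755; -228468052/178506951 675826055/535520853 -483296047/535520853; 1536836116/892534755 -483296047/535520853 4771277782/2677604265]
step 2: x̄ = F·x = [316239926/382514895, 315374147/127504965, -851625781/382514895]
step 2: P̄ = F·P·Fᵀ + Q = [37190915887/2677604265 17404611964/892534755 -66616936292/2677604265; 17404611964/892534755 11413010003/297511585 -41169756944/892534755; -66616936292/2677604265 -41169756944/892534755 171205994062/2677604265]
step 2: y = z − H·x̄ = [-74175638/382514895, 594528761/54644985]
step 2: S = H·P̄·Hᵀ + R = [500767785013/2677604265 188386105709/382514895; 188386105709/382514895 78567535117/54644985]
step 2: K = P̄·Hᵀ·S⁻¹ = [254266595171/8817748120593 -886995142390/8817748120593; 17428962099961/70541984964744 -17130806298863/70541984964744; 908285999249/2939249373531 291478195409/2939249373531]
step 2: x' = x̄ + K·y = [-803232542446/2939249373531, -5093264566139/23513994988248, -1182932622918/979749791177]
step 2: P' = (I − K·H)·P̄ = [18011662565146/8817748120593 -11162178353333/8817748120593 4989440117332/2939249373531; -11162178353333/8817748120593 88381117516979/70541984964744 -2612326209245/2939249373531; 4989440117332/2939249373531 -2612326209245/2939249373531 1721104054054/979749791177]

step 0: x' = [34846/6507, -11941/2169, 23633/6507], P' = [226094/19521 -51044/6507 184732/19521; -51044/6507 12596/2169 -40561/6507; 184732/19521 -40561/6507 157814/19521]
step 1: x' = [59686237/127504965, 9449666/76502979, 180848989/382514895], P' = [614809698/297511585 -228468052/178506951 1536836116/892534755; -228468052/178506951 675826055/535520853 -483296047/535520853; 1536836116/892534755 -483296047/535520853 4771277782/2677604265]
step 2: x' = [-803232542446/2939249373531, -5093264566139/23513994988248, -1182932622918/979749791177], P' = [18011662565146/8817748120593 -11162178353333/8817748120593 4989440117332/2939249373531; -11162178353333/8817748120593 88381117516979/70541984964744 -2612326209245/2939249373531; 4989440117332/2939249373531 -2612326209245/2939249373531 1721104054054/979749791177]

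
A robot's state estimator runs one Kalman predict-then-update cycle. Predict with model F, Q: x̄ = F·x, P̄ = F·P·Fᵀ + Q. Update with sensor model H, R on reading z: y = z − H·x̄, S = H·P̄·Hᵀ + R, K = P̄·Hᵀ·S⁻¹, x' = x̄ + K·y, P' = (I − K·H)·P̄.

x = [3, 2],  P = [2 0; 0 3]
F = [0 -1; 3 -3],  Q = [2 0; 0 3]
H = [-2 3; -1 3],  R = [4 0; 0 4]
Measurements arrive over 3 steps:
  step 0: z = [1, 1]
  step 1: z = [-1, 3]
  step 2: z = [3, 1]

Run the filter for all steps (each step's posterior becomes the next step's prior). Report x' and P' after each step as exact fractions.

step 0: x̄ = F·x = [-2, 3]
step 0: P̄ = F·P·Fᵀ + Q = [5 9; 9 48]
step 0: y = z − H·x̄ = [-12, -10]
step 0: S = H·P̄·Hᵀ + R = [348 361; 361 387]
step 0: K = P̄·Hᵀ·S⁻¹ = [-1363/4355 1519/4355; 27/4355 1494/4355]
step 0: x' = x̄ + K·y = [-7544/4355, -2199/4355]
step 0: P' = (I − K·H)·P̄ = [11528/4355 5868/4355; 5868/4355 3948/4355]
step 1: x̄ = F·x = [2199/4355, -3207/871]
step 1: P̄ = F·P·Fᵀ + Q = [12658/4355 -1152/871; -1152/871 9345/871]
step 1: y = z − H·x̄ = [48148/4355, 63369/4355]
step 1: S = H·P̄·Hᵀ + R = [557697/4355 497681/4355; 497681/4355 485163/4355]
step 1: K = P̄·Hᵀ·S⁻¹ = [-662047/2627735 516979/2627735; 22221/525547 135288/525547]
step 1: x' = x̄ + K·y = [1529872/2627735, 279177/525547]
step 1: P' = (I − K·H)·P̄ = [4716104/2627735 452268/525547; 452268/525547 331140/525547]
step 2: x̄ = F·x = [-279177/525547, 401961/2627735]
step 2: P̄ = F·P·Fᵀ + Q = [1382234/525547 -363384/525547; -363384/525547 24525321/2627735]
step 2: y = z − H·x̄ = [353232/238885, 25967/2627735]
step 2: S = H·P̄·Hᵀ + R = [25516959/238885 22809319/238885; 22809319/238885 249051519/2627735]
step 2: K = P̄·Hᵀ·S⁻¹ = [-46165657/189009665 2855929/14539205; 59548473/1323067655 26194464/101774435]
step 2: x' = x̄ + K·y = [-168301118/189009665, 293805417/1323067655]
step 2: P' = (I − K·H)·P̄ = [333170936/189009665 160559748/189009665; 160559748/189009665 828676788/1323067655]

step 0: x' = [-7544/4355, -2199/4355], P' = [11528/4355 5868/4355; 5868/4355 3948/4355]
step 1: x' = [1529872/2627735, 279177/525547], P' = [4716104/2627735 452268/525547; 452268/525547 331140/525547]
step 2: x' = [-168301118/189009665, 293805417/1323067655], P' = [333170936/189009665 160559748/189009665; 160559748/189009665 828676788/1323067655]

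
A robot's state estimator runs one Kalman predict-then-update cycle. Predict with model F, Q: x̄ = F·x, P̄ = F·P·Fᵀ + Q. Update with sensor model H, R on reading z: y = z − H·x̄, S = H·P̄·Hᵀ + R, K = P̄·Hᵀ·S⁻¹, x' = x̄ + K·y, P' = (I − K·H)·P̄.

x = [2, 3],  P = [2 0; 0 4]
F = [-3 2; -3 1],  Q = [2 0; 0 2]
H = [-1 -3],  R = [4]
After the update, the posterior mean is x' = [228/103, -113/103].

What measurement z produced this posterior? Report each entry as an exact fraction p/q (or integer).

x̄ = F·x = [0, -3]
P̄ = F·P·Fᵀ + Q = [36 26; 26 24]
S = H·P̄·Hᵀ + R = [412]
K = P̄·Hᵀ·S⁻¹ = [-57/206; -49/206]
x' − x̄ = [228/103, 196/103] = K·y
y = (KᵀK)⁻¹·Kᵀ·(x' − x̄) = [-8]
z = y + H·x̄ = [-8] + [9] = [1]

z = [1]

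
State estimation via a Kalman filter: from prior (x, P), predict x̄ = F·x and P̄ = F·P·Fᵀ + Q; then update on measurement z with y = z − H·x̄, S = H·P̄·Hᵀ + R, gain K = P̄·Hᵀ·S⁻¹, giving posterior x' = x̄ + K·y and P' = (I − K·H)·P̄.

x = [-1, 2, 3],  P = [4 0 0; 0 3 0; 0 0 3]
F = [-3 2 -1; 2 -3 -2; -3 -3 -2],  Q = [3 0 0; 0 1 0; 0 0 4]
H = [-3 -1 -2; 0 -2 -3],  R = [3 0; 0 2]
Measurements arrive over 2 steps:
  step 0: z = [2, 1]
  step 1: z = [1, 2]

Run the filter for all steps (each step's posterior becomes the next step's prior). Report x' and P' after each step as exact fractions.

step 0: x̄ = F·x = [4, -14, -9]
step 0: P̄ = F·P·Fᵀ + Q = [54 -36 24; -36 56 15; 24 15 79]
step 0: y = z − H·x̄ = [-18, -54]
step 0: S = H·P̄·Hᵀ + R = [993 691; 691 1117]
step 0: K = P̄·Hᵀ·S⁻¹ = [-97179/315850 60117/315850; 133061/631700 -171103/631700; -22292/157925 -23959/157925]
step 0: x' = x̄ + K·y = [-116848/157925, -499834/157925, 273717/157925]
step 0: P' = (I − K·H)·P̄ = [73377/157925 205707/315850 -88608/157925; 205707/315850 5584687/631700 -902264/157925; -88608/157925 -902264/157925 617482/157925]
step 1: x̄ = F·x = [-922841/157925, 718372/157925, 1302612/157925]
step 1: P̄ = F·P·Fᵀ + Q = [9179503/157925 -5697401/157925 -6068321/157925; -5697401/157925 16537443/631700 15597553/631700; -6068321/157925 15597553/631700 25153863/631700]
step 1: y = z − H·x̄ = [712998/157925, 1132086/31585]
step 1: S = H·P̄·Hᵀ + R = [83883283/631700 -12403249/126340; -12403249/126340 19238743/25268]
step 1: K = P̄·Hᵀ·S⁻¹ = [-17931783473/57779339001 11911292849/57779339001; 7871313551/57779339001 -8579655434/57779339001; -5206198204/57779339001 -13484087189/57779339001]
step 1: x' = x̄ + K·y = [2778894297/19259779667, -3050496274/19259779667, -10075838150/19259779667]
step 1: P' = (I − K·H)·P̄ = [24035228672/57779339001 7285835395/57779339001 -12798085496/57779339001; 7285835395/57779339001 170732962250/57779339001 -108102204544/57779339001; -12798085496/57779339001 -108102204544/57779339001 81057527822/57779339001]

step 0: x' = [-116848/157925, -499834/157925, 273717/157925], P' = [73377/157925 205707/315850 -88608/157925; 205707/315850 5584687/631700 -902264/157925; -88608/157925 -902264/157925 617482/157925]
step 1: x' = [2778894297/19259779667, -3050496274/19259779667, -10075838150/19259779667], P' = [24035228672/57779339001 7285835395/57779339001 -12798085496/57779339001; 7285835395/57779339001 170732962250/57779339001 -108102204544/57779339001; -12798085496/57779339001 -108102204544/57779339001 81057527822/57779339001]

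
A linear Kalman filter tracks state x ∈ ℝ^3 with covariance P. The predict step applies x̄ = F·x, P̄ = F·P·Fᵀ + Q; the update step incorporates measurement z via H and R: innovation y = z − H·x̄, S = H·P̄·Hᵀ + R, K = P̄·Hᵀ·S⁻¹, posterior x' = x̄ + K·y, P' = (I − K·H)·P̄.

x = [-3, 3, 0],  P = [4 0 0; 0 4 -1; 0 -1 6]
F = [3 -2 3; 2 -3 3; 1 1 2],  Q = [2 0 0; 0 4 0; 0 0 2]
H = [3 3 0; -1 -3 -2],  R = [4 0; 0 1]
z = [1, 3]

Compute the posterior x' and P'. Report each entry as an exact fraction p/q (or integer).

x̄ = F·x = [-15, -15, 0]
P̄ = F·P·Fᵀ + Q = [120 117 41; 117 128 35; 41 35 30]
y = z − H·x̄ = [91, -57]
S = H·P̄·Hᵀ + R = [4342 -3372; -3372 2679]
K = P̄·Hᵀ·S⁻¹ = [13351/87278 -1817/130917; 14551/87278 -431/130917; -13970/43639 -62818/130917]
x' = x̄ + K·y = [-25183/87278, 31349/87278, -77728/43639]
P' = (I − K·H)·P̄ = [932795/261834 -879391/261834 427253/130917; -879391/261834 937595/261834 -483133/130917; 427253/130917 -483133/130917 542482/130917]

x' = [-25183/87278, 31349/87278, -77728/43639]
P' = [932795/261834 -879391/261834 427253/130917; -879391/261834 937595/261834 -483133/130917; 427253/130917 -483133/130917 542482/130917]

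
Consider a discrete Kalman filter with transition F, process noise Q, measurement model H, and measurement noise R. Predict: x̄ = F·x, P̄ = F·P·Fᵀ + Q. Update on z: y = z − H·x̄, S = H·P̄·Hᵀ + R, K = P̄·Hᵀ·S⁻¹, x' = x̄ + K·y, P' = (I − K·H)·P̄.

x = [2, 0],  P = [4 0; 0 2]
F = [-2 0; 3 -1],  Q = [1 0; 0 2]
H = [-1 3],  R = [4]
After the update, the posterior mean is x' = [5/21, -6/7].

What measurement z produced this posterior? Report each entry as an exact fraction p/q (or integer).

z = [-3]

x̄ = F·x = [-4, 6]
P̄ = F·P·Fᵀ + Q = [17 -24; -24 40]
S = H·P̄·Hᵀ + R = [525]
K = P̄·Hᵀ·S⁻¹ = [-89/525; 48/175]
x' − x̄ = [89/21, -48/7] = K·y
y = (KᵀK)⁻¹·Kᵀ·(x' − x̄) = [-25]
z = y + H·x̄ = [-25] + [22] = [-3]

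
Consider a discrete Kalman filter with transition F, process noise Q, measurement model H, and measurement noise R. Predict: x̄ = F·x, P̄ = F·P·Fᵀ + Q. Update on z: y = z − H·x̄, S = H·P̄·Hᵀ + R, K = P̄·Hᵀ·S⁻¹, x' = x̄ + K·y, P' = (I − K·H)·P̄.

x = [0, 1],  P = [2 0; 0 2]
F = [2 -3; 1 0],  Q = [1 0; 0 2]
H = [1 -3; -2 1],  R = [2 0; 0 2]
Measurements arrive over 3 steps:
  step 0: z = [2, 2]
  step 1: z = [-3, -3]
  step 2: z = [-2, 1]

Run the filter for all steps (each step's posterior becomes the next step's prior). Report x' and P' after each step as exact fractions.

step 0: x' = [-152/99, -12/11], P' = [974/1287 4/11; 4/11 4/11]
step 1: x' = [306721/178859, 226398/178859], P' = [109438/178859 52028/178859; 52028/178859 58036/178859]
step 2: x' = [-3321781/23499603, 5559407/7833201], P' = [14249398/23499603 2245228/7833201; 2245228/7833201 838268/2611067]

step 0: x̄ = F·x = [-3, 0]
step 0: P̄ = F·P·Fᵀ + Q = [27 4; 4 4]
step 0: y = z − H·x̄ = [5, -4]
step 0: S = H·P̄·Hᵀ + R = [41 -38; -38 98]
step 0: K = P̄·Hᵀ·S⁻¹ = [-215/1287 -740/1287; -4/11 -2/11]
step 0: x' = x̄ + K·y = [-152/99, -12/11]
step 0: P' = (I − K·H)·P̄ = [974/1287 4/11; 4/11 4/11]
step 1: x̄ = F·x = [20/99, -152/99]
step 1: P̄ = F·P·Fᵀ + Q = [3779/1287 544/1287; 544/1287 3548/1287]
step 1: y = z − H·x̄ = [-773/99, -35/33]
step 1: S = H·P̄·Hᵀ + R = [35021/1287 -4798/429; -4798/429 2118/143]
step 1: K = P̄·Hᵀ·S⁻¹ = [-23323/178859 -83424/178859; -61040/178859 -23010/178859]
step 1: x' = x̄ + K·y = [306721/178859, 226398/178859]
step 1: P' = (I − K·H)·P̄ = [109438/178859 52028/178859; 52028/178859 58036/178859]
step 2: x̄ = F·x = [-65752/178859, 306721/178859]
step 2: P̄ = F·P·Fᵀ + Q = [514599/178859 62792/178859; 62792/178859 467156/178859]
step 2: y = z − H·x̄ = [628197/178859, -259366/178859]
step 2: S = H·P̄·Hᵀ + R = [4699969/178859 -1991122/178859; -1991122/178859 2632102/178859]
step 2: K = P̄·Hᵀ·S⁻¹ = [-2978827/23499603 -10881556/23499603; -2649592/7833201 -987826/7833201]
step 2: x' = x̄ + K·y = [-3321781/23499603, 5559407/7833201]
step 2: P' = (I − K·H)·P̄ = [14249398/23499603 2245228/7833201; 2245228/7833201 838268/2611067]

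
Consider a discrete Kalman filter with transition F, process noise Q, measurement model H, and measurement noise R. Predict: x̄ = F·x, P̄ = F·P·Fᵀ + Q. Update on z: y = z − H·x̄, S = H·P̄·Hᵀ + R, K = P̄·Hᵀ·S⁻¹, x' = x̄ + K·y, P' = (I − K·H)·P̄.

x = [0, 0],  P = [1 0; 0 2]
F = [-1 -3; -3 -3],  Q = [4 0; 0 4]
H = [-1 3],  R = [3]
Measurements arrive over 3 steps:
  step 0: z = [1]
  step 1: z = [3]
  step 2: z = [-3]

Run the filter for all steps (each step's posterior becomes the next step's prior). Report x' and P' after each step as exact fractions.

step 0: x' = [40/179, 72/179], P' = [2517/179 879/179; 879/179 365/179]
step 1: x' = [-3816/266309, 263748/266309], P' = [2227632/266309 794904/266309; 794904/266309 371012/266309]
step 2: x' = [-586843320/243686951, -440054424/243686951], P' = [2038476696/243686951 726773388/243686951; 726773388/243686951 338980856/243686951]

step 0: x̄ = F·x = [0, 0]
step 0: P̄ = F·P·Fᵀ + Q = [23 21; 21 31]
step 0: y = z − H·x̄ = [1]
step 0: S = H·P̄·Hᵀ + R = [179]
step 0: K = P̄·Hᵀ·S⁻¹ = [40/179; 72/179]
step 0: x' = x̄ + K·y = [40/179, 72/179]
step 0: P' = (I − K·H)·P̄ = [2517/179 879/179; 879/179 365/179]
step 1: x̄ = F·x = [-256/179, -336/179]
step 1: P̄ = F·P·Fᵀ + Q = [11792/179 21384/179; 21384/179 42476/179]
step 1: y = z − H·x̄ = [1289/179]
step 1: S = H·P̄·Hᵀ + R = [266309/179]
step 1: K = P̄·Hᵀ·S⁻¹ = [52360/266309; 106044/266309]
step 1: x' = x̄ + K·y = [-3816/266309, 263748/266309]
step 1: P' = (I − K·H)·P̄ = [2227632/266309 794904/266309; 794904/266309 371012/266309]
step 2: x̄ = F·x = [-787428/266309, -779796/266309]
step 2: P̄ = F·P·Fᵀ + Q = [11401400/266309 19560852/266309; 19560852/266309 38761304/266309]
step 2: y = z − H·x̄ = [753033/266309]
step 2: S = H·P̄·Hᵀ + R = [243686951/266309]
step 2: K = P̄·Hᵀ·S⁻¹ = [47281156/243686951; 96723060/243686951]
step 2: x' = x̄ + K·y = [-586843320/243686951, -440054424/243686951]
step 2: P' = (I − K·H)·P̄ = [2038476696/243686951 726773388/243686951; 726773388/243686951 338980856/243686951]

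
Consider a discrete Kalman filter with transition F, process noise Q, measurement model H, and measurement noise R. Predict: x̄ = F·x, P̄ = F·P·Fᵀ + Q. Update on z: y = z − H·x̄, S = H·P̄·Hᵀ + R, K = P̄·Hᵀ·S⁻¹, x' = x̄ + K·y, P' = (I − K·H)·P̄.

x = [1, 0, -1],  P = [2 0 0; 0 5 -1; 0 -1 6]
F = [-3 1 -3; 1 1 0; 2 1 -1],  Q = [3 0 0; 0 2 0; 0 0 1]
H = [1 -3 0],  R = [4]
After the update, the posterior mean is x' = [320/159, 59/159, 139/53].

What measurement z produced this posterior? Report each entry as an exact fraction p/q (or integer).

x̄ = F·x = [0, 1, 3]
P̄ = F·P·Fᵀ + Q = [86 2 15; 2 9 10; 15 10 22]
S = H·P̄·Hᵀ + R = [159]
K = P̄·Hᵀ·S⁻¹ = [80/159; -25/159; -5/53]
x' − x̄ = [320/159, -100/159, -20/53] = K·y
y = (KᵀK)⁻¹·Kᵀ·(x' − x̄) = [4]
z = y + H·x̄ = [4] + [-3] = [1]

z = [1]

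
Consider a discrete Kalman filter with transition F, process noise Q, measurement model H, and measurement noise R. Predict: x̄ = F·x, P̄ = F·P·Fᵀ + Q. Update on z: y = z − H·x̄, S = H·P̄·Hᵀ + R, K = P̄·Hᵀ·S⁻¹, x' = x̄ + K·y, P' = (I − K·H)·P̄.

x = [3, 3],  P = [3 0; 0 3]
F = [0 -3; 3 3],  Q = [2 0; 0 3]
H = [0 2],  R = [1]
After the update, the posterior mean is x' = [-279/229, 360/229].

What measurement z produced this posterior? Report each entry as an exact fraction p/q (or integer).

z = [3]

x̄ = F·x = [-9, 18]
P̄ = F·P·Fᵀ + Q = [29 -27; -27 57]
S = H·P̄·Hᵀ + R = [229]
K = P̄·Hᵀ·S⁻¹ = [-54/229; 114/229]
x' − x̄ = [1782/229, -3762/229] = K·y
y = (KᵀK)⁻¹·Kᵀ·(x' − x̄) = [-33]
z = y + H·x̄ = [-33] + [36] = [3]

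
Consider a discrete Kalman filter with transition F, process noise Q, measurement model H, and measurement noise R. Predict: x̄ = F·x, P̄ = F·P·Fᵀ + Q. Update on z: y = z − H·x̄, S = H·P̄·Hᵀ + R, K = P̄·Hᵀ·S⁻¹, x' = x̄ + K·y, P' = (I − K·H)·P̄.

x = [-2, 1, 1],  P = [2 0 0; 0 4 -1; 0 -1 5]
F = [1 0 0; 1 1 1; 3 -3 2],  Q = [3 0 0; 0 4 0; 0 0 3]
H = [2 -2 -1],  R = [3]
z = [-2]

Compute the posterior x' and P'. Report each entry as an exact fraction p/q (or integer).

x̄ = F·x = [-2, 0, -7]
P̄ = F·P·Fᵀ + Q = [5 2 6; 2 13 5; 6 5 89]
y = z − H·x̄ = [-5]
S = H·P̄·Hᵀ + R = [144]
K = P̄·Hᵀ·S⁻¹ = [0; -3/16; -29/48]
x' = x̄ + K·y = [-2, 15/16, -191/48]
P' = (I − K·H)·P̄ = [5 2 6; 2 127/16 -181/16; 6 -181/16 583/16]

x' = [-2, 15/16, -191/48]
P' = [5 2 6; 2 127/16 -181/16; 6 -181/16 583/16]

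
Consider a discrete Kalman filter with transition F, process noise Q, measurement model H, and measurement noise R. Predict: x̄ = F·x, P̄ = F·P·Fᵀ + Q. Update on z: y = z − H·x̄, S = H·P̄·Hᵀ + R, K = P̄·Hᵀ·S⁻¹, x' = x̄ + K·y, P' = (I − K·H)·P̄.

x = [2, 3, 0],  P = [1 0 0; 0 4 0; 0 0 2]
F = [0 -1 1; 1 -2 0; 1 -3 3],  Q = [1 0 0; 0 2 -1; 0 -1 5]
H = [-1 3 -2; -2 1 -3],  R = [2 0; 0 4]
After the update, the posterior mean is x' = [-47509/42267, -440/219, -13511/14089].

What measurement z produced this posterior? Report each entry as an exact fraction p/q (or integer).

z = [-3, 3]

x̄ = F·x = [-3, -4, -7]
P̄ = F·P·Fᵀ + Q = [7 8 18; 8 19 24; 18 24 60]
S = H·P̄·Hᵀ + R = [156 237; 237 631]
K = P̄·Hᵀ·S⁻¹ = [2231/42267 -1619/14089; 88/219 -19/73; 1286/14089 -4770/14089]
x' − x̄ = [79292/42267, 436/219, 85112/14089] = K·y
y = (KᵀK)⁻¹·Kᵀ·(x' − x̄) = [-8, -20]
z = y + H·x̄ = [-8, -20] + [5, 23] = [-3, 3]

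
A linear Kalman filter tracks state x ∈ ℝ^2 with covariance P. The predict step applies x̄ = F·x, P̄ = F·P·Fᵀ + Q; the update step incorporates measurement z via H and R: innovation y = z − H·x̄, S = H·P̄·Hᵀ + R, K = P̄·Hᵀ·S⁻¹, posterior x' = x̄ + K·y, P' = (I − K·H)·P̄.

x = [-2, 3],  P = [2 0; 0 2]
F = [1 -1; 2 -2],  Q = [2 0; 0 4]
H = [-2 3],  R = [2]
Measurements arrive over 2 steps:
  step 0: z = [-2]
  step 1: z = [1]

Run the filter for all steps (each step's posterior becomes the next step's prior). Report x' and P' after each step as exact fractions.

step 0: x' = [-167/55, -14/5], P' = [258/55 16/5; 16/5 12/5]
step 1: x' = [-437/1569, 196/1569], P' = [4180/1569 2764/1569; 2764/1569 2164/1569]

step 0: x̄ = F·x = [-5, -10]
step 0: P̄ = F·P·Fᵀ + Q = [6 8; 8 20]
step 0: y = z − H·x̄ = [18]
step 0: S = H·P̄·Hᵀ + R = [110]
step 0: K = P̄·Hᵀ·S⁻¹ = [6/55; 2/5]
step 0: x' = x̄ + K·y = [-167/55, -14/5]
step 0: P' = (I − K·H)·P̄ = [258/55 16/5; 16/5 12/5]
step 1: x̄ = F·x = [-13/55, -26/55]
step 1: P̄ = F·P·Fᵀ + Q = [148/55 76/55; 76/55 372/55]
step 1: y = z − H·x̄ = [107/55]
step 1: S = H·P̄·Hᵀ + R = [3138/55]
step 1: K = P̄·Hᵀ·S⁻¹ = [-34/1569; 482/1569]
step 1: x' = x̄ + K·y = [-437/1569, 196/1569]
step 1: P' = (I − K·H)·P̄ = [4180/1569 2764/1569; 2764/1569 2164/1569]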